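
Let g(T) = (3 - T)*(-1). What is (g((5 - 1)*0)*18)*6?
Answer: -324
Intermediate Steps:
g(T) = -3 + T
(g((5 - 1)*0)*18)*6 = ((-3 + (5 - 1)*0)*18)*6 = ((-3 + 4*0)*18)*6 = ((-3 + 0)*18)*6 = -3*18*6 = -54*6 = -324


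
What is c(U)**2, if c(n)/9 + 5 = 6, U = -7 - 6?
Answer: 81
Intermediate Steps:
U = -13
c(n) = 9 (c(n) = -45 + 9*6 = -45 + 54 = 9)
c(U)**2 = 9**2 = 81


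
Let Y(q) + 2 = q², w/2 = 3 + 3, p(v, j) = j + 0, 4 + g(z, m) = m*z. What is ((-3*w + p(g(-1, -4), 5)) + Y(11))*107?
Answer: 9416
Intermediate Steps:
g(z, m) = -4 + m*z
p(v, j) = j
w = 12 (w = 2*(3 + 3) = 2*6 = 12)
Y(q) = -2 + q²
((-3*w + p(g(-1, -4), 5)) + Y(11))*107 = ((-3*12 + 5) + (-2 + 11²))*107 = ((-36 + 5) + (-2 + 121))*107 = (-31 + 119)*107 = 88*107 = 9416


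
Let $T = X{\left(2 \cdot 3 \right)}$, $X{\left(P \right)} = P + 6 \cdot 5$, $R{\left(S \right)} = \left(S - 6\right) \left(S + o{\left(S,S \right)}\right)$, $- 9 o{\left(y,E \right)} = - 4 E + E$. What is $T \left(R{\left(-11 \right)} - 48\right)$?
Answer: $7248$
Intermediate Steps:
$o{\left(y,E \right)} = \frac{E}{3}$ ($o{\left(y,E \right)} = - \frac{- 4 E + E}{9} = - \frac{\left(-3\right) E}{9} = \frac{E}{3}$)
$R{\left(S \right)} = \frac{4 S \left(-6 + S\right)}{3}$ ($R{\left(S \right)} = \left(S - 6\right) \left(S + \frac{S}{3}\right) = \left(-6 + S\right) \frac{4 S}{3} = \frac{4 S \left(-6 + S\right)}{3}$)
$X{\left(P \right)} = 30 + P$ ($X{\left(P \right)} = P + 30 = 30 + P$)
$T = 36$ ($T = 30 + 2 \cdot 3 = 30 + 6 = 36$)
$T \left(R{\left(-11 \right)} - 48\right) = 36 \left(\frac{4}{3} \left(-11\right) \left(-6 - 11\right) - 48\right) = 36 \left(\frac{4}{3} \left(-11\right) \left(-17\right) - 48\right) = 36 \left(\frac{748}{3} - 48\right) = 36 \cdot \frac{604}{3} = 7248$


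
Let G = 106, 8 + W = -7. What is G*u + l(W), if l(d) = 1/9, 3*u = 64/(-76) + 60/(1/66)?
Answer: 23921251/171 ≈ 1.3989e+5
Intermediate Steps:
u = 75224/57 (u = (64/(-76) + 60/(1/66))/3 = (64*(-1/76) + 60/(1/66))/3 = (-16/19 + 60*66)/3 = (-16/19 + 3960)/3 = (⅓)*(75224/19) = 75224/57 ≈ 1319.7)
W = -15 (W = -8 - 7 = -15)
l(d) = ⅑
G*u + l(W) = 106*(75224/57) + ⅑ = 7973744/57 + ⅑ = 23921251/171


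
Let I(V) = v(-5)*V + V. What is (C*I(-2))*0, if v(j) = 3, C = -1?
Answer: 0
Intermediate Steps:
I(V) = 4*V (I(V) = 3*V + V = 4*V)
(C*I(-2))*0 = -4*(-2)*0 = -1*(-8)*0 = 8*0 = 0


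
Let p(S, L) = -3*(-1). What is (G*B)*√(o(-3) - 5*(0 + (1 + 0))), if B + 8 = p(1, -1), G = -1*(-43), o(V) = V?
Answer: -430*I*√2 ≈ -608.11*I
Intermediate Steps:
p(S, L) = 3
G = 43
B = -5 (B = -8 + 3 = -5)
(G*B)*√(o(-3) - 5*(0 + (1 + 0))) = (43*(-5))*√(-3 - 5*(0 + (1 + 0))) = -215*√(-3 - 5*(0 + 1)) = -215*√(-3 - 5*1) = -215*√(-3 - 5) = -430*I*√2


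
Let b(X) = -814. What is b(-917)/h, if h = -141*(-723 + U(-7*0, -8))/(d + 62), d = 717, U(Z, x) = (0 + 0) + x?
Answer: -634106/103071 ≈ -6.1521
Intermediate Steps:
U(Z, x) = x (U(Z, x) = 0 + x = x)
h = 103071/779 (h = -141*(-723 - 8)/(717 + 62) = -(-103071)/779 = -141*(-731/779) = 103071/779 ≈ 132.31)
b(-917)/h = -814/103071/779 = -814*779/103071 = -634106/103071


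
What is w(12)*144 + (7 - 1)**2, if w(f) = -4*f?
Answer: -6876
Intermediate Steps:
w(12)*144 + (7 - 1)**2 = -4*12*144 + (7 - 1)**2 = -48*144 + 6**2 = -6912 + 36 = -6876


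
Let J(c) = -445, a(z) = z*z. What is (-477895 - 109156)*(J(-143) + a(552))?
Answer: -178615550209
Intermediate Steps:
a(z) = z²
(-477895 - 109156)*(J(-143) + a(552)) = (-477895 - 109156)*(-445 + 552²) = -587051*(-445 + 304704) = -587051*304259 = -178615550209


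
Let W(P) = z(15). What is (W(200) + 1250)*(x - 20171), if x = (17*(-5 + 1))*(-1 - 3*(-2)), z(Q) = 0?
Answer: -25638750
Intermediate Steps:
W(P) = 0
x = -340 (x = (17*(-4))*(-1 + 6) = -68*5 = -340)
(W(200) + 1250)*(x - 20171) = (0 + 1250)*(-340 - 20171) = 1250*(-20511) = -25638750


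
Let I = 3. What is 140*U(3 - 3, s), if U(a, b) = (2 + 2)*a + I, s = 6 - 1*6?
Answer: 420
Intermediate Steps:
s = 0 (s = 6 - 6 = 0)
U(a, b) = 3 + 4*a (U(a, b) = (2 + 2)*a + 3 = 4*a + 3 = 3 + 4*a)
140*U(3 - 3, s) = 140*(3 + 4*(3 - 3)) = 140*(3 + 4*0) = 140*(3 + 0) = 140*3 = 420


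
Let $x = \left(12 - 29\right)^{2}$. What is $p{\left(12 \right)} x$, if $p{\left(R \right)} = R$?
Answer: $3468$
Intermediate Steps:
$x = 289$ ($x = \left(-17\right)^{2} = 289$)
$p{\left(12 \right)} x = 12 \cdot 289 = 3468$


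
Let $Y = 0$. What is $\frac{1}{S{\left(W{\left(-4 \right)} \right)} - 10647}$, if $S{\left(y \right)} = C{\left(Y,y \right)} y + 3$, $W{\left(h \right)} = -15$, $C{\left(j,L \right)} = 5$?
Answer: $- \frac{1}{10719} \approx -9.3292 \cdot 10^{-5}$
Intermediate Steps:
$S{\left(y \right)} = 3 + 5 y$ ($S{\left(y \right)} = 5 y + 3 = 3 + 5 y$)
$\frac{1}{S{\left(W{\left(-4 \right)} \right)} - 10647} = \frac{1}{\left(3 + 5 \left(-15\right)\right) - 10647} = \frac{1}{\left(3 - 75\right) - 10647} = \frac{1}{-72 - 10647} = \frac{1}{-10719} = - \frac{1}{10719}$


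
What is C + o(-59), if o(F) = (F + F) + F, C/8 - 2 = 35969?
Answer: 287591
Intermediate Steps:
C = 287768 (C = 16 + 8*35969 = 16 + 287752 = 287768)
o(F) = 3*F (o(F) = 2*F + F = 3*F)
C + o(-59) = 287768 + 3*(-59) = 287768 - 177 = 287591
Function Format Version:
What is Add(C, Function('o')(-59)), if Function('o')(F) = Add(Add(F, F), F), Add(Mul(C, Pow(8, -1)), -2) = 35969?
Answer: 287591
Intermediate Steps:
C = 287768 (C = Add(16, Mul(8, 35969)) = Add(16, 287752) = 287768)
Function('o')(F) = Mul(3, F) (Function('o')(F) = Add(Mul(2, F), F) = Mul(3, F))
Add(C, Function('o')(-59)) = Add(287768, Mul(3, -59)) = Add(287768, -177) = 287591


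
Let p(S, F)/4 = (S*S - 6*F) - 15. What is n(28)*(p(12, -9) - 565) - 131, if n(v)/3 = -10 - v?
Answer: -19169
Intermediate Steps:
n(v) = -30 - 3*v (n(v) = 3*(-10 - v) = -30 - 3*v)
p(S, F) = -60 - 24*F + 4*S² (p(S, F) = 4*((S*S - 6*F) - 15) = 4*((S² - 6*F) - 15) = 4*(-15 + S² - 6*F) = -60 - 24*F + 4*S²)
n(28)*(p(12, -9) - 565) - 131 = (-30 - 3*28)*((-60 - 24*(-9) + 4*12²) - 565) - 131 = (-30 - 84)*((-60 + 216 + 4*144) - 565) - 131 = -114*((-60 + 216 + 576) - 565) - 131 = -114*(732 - 565) - 131 = -114*167 - 131 = -19038 - 131 = -19169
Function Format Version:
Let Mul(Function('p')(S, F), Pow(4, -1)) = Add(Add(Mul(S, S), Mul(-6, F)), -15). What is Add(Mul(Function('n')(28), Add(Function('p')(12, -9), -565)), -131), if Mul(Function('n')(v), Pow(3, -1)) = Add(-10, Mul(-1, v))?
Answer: -19169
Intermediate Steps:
Function('n')(v) = Add(-30, Mul(-3, v)) (Function('n')(v) = Mul(3, Add(-10, Mul(-1, v))) = Add(-30, Mul(-3, v)))
Function('p')(S, F) = Add(-60, Mul(-24, F), Mul(4, Pow(S, 2))) (Function('p')(S, F) = Mul(4, Add(Add(Mul(S, S), Mul(-6, F)), -15)) = Mul(4, Add(Add(Pow(S, 2), Mul(-6, F)), -15)) = Mul(4, Add(-15, Pow(S, 2), Mul(-6, F))) = Add(-60, Mul(-24, F), Mul(4, Pow(S, 2))))
Add(Mul(Function('n')(28), Add(Function('p')(12, -9), -565)), -131) = Add(Mul(Add(-30, Mul(-3, 28)), Add(Add(-60, Mul(-24, -9), Mul(4, Pow(12, 2))), -565)), -131) = Add(Mul(Add(-30, -84), Add(Add(-60, 216, Mul(4, 144)), -565)), -131) = Add(Mul(-114, Add(Add(-60, 216, 576), -565)), -131) = Add(Mul(-114, Add(732, -565)), -131) = Add(Mul(-114, 167), -131) = Add(-19038, -131) = -19169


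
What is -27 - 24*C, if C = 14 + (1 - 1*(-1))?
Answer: -411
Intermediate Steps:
C = 16 (C = 14 + (1 + 1) = 14 + 2 = 16)
-27 - 24*C = -27 - 24*16 = -27 - 384 = -411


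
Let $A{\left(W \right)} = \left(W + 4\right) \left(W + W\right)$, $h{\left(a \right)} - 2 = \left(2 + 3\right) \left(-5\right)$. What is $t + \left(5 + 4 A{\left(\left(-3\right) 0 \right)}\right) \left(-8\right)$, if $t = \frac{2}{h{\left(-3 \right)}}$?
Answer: $- \frac{922}{23} \approx -40.087$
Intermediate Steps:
$h{\left(a \right)} = -23$ ($h{\left(a \right)} = 2 + \left(2 + 3\right) \left(-5\right) = 2 + 5 \left(-5\right) = 2 - 25 = -23$)
$A{\left(W \right)} = 2 W \left(4 + W\right)$ ($A{\left(W \right)} = \left(4 + W\right) 2 W = 2 W \left(4 + W\right)$)
$t = - \frac{2}{23}$ ($t = \frac{2}{-23} = 2 \left(- \frac{1}{23}\right) = - \frac{2}{23} \approx -0.086957$)
$t + \left(5 + 4 A{\left(\left(-3\right) 0 \right)}\right) \left(-8\right) = - \frac{2}{23} + \left(5 + 4 \cdot 2 \left(\left(-3\right) 0\right) \left(4 - 0\right)\right) \left(-8\right) = - \frac{2}{23} + \left(5 + 4 \cdot 2 \cdot 0 \left(4 + 0\right)\right) \left(-8\right) = - \frac{2}{23} + \left(5 + 4 \cdot 2 \cdot 0 \cdot 4\right) \left(-8\right) = - \frac{2}{23} + \left(5 + 4 \cdot 0\right) \left(-8\right) = - \frac{2}{23} + \left(5 + 0\right) \left(-8\right) = - \frac{2}{23} + 5 \left(-8\right) = - \frac{2}{23} - 40 = - \frac{922}{23}$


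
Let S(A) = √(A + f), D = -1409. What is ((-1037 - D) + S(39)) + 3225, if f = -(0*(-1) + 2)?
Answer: 3597 + √37 ≈ 3603.1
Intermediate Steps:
f = -2 (f = -(0 + 2) = -1*2 = -2)
S(A) = √(-2 + A) (S(A) = √(A - 2) = √(-2 + A))
((-1037 - D) + S(39)) + 3225 = ((-1037 - 1*(-1409)) + √(-2 + 39)) + 3225 = ((-1037 + 1409) + √37) + 3225 = (372 + √37) + 3225 = 3597 + √37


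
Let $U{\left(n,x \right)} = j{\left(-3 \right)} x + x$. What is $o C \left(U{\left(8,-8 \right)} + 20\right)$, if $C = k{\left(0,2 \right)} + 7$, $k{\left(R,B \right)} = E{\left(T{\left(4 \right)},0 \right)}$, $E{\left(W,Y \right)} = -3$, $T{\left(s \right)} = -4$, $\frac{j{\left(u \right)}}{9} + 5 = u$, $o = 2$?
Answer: $4704$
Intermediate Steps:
$j{\left(u \right)} = -45 + 9 u$
$k{\left(R,B \right)} = -3$
$U{\left(n,x \right)} = - 71 x$ ($U{\left(n,x \right)} = \left(-45 + 9 \left(-3\right)\right) x + x = \left(-45 - 27\right) x + x = - 72 x + x = - 71 x$)
$C = 4$ ($C = -3 + 7 = 4$)
$o C \left(U{\left(8,-8 \right)} + 20\right) = 2 \cdot 4 \left(\left(-71\right) \left(-8\right) + 20\right) = 8 \left(568 + 20\right) = 8 \cdot 588 = 4704$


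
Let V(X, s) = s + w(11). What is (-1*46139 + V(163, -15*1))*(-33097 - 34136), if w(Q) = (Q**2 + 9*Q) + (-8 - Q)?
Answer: 3089558049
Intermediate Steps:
w(Q) = -8 + Q**2 + 8*Q
V(X, s) = 201 + s (V(X, s) = s + (-8 + 11**2 + 8*11) = s + (-8 + 121 + 88) = s + 201 = 201 + s)
(-1*46139 + V(163, -15*1))*(-33097 - 34136) = (-1*46139 + (201 - 15*1))*(-33097 - 34136) = (-46139 + (201 - 15))*(-67233) = (-46139 + 186)*(-67233) = -45953*(-67233) = 3089558049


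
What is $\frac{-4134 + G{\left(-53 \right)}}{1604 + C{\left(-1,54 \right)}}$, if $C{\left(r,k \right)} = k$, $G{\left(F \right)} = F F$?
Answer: $- \frac{1325}{1658} \approx -0.79916$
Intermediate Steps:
$G{\left(F \right)} = F^{2}$
$\frac{-4134 + G{\left(-53 \right)}}{1604 + C{\left(-1,54 \right)}} = \frac{-4134 + \left(-53\right)^{2}}{1604 + 54} = \frac{-4134 + 2809}{1658} = \left(-1325\right) \frac{1}{1658} = - \frac{1325}{1658}$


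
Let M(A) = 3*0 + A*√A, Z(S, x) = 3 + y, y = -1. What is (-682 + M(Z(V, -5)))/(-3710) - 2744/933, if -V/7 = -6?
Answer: -4771967/1730715 - √2/1855 ≈ -2.7580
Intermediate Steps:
V = 42 (V = -7*(-6) = 42)
Z(S, x) = 2 (Z(S, x) = 3 - 1 = 2)
M(A) = A^(3/2) (M(A) = 0 + A^(3/2) = A^(3/2))
(-682 + M(Z(V, -5)))/(-3710) - 2744/933 = (-682 + 2^(3/2))/(-3710) - 2744/933 = (-682 + 2*√2)*(-1/3710) - 2744*1/933 = (341/1855 - √2/1855) - 2744/933 = -4771967/1730715 - √2/1855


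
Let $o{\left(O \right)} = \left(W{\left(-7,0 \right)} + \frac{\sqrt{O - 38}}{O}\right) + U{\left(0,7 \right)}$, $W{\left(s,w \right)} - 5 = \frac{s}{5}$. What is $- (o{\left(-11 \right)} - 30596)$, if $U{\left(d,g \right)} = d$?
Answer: $\frac{152962}{5} + \frac{7 i}{11} \approx 30592.0 + 0.63636 i$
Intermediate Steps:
$W{\left(s,w \right)} = 5 + \frac{s}{5}$
$o{\left(O \right)} = \frac{18}{5} + \frac{\sqrt{-38 + O}}{O}$ ($o{\left(O \right)} = \left(\left(5 + \frac{1}{5} \left(-7\right)\right) + \frac{\sqrt{O - 38}}{O}\right) + 0 = \left(\left(5 - \frac{7}{5}\right) + \frac{\sqrt{-38 + O}}{O}\right) + 0 = \left(\frac{18}{5} + \frac{\sqrt{-38 + O}}{O}\right) + 0 = \frac{18}{5} + \frac{\sqrt{-38 + O}}{O}$)
$- (o{\left(-11 \right)} - 30596) = - (\left(\frac{18}{5} + \frac{\sqrt{-38 - 11}}{-11}\right) - 30596) = - (\left(\frac{18}{5} - \frac{\sqrt{-49}}{11}\right) - 30596) = - (\left(\frac{18}{5} - \frac{7 i}{11}\right) - 30596) = - (- \frac{152962}{5} - \frac{7 i}{11}) = \frac{152962}{5} + \frac{7 i}{11}$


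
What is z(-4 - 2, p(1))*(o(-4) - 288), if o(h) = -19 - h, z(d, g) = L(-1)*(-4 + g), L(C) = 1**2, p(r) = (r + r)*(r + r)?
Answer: 0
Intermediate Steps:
p(r) = 4*r**2 (p(r) = (2*r)*(2*r) = 4*r**2)
L(C) = 1
z(d, g) = -4 + g (z(d, g) = 1*(-4 + g) = -4 + g)
z(-4 - 2, p(1))*(o(-4) - 288) = (-4 + 4*1**2)*((-19 - 1*(-4)) - 288) = (-4 + 4*1)*((-19 + 4) - 288) = (-4 + 4)*(-15 - 288) = 0*(-303) = 0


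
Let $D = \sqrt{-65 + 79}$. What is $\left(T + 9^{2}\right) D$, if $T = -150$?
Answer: $- 69 \sqrt{14} \approx -258.17$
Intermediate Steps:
$D = \sqrt{14} \approx 3.7417$
$\left(T + 9^{2}\right) D = \left(-150 + 9^{2}\right) \sqrt{14} = \left(-150 + 81\right) \sqrt{14} = - 69 \sqrt{14}$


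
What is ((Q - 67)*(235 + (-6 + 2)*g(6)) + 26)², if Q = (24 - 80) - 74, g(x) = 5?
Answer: 1791744241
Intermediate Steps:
Q = -130 (Q = -56 - 74 = -130)
((Q - 67)*(235 + (-6 + 2)*g(6)) + 26)² = ((-130 - 67)*(235 + (-6 + 2)*5) + 26)² = (-197*(235 - 4*5) + 26)² = (-197*(235 - 20) + 26)² = (-197*215 + 26)² = (-42355 + 26)² = (-42329)² = 1791744241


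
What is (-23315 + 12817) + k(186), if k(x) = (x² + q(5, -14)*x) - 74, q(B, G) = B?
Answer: 24954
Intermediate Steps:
k(x) = -74 + x² + 5*x (k(x) = (x² + 5*x) - 74 = -74 + x² + 5*x)
(-23315 + 12817) + k(186) = (-23315 + 12817) + (-74 + 186² + 5*186) = -10498 + (-74 + 34596 + 930) = -10498 + 35452 = 24954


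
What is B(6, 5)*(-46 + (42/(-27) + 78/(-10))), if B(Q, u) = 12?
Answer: -9964/15 ≈ -664.27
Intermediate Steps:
B(6, 5)*(-46 + (42/(-27) + 78/(-10))) = 12*(-46 + (42/(-27) + 78/(-10))) = 12*(-46 + (42*(-1/27) + 78*(-⅒))) = 12*(-46 + (-14/9 - 39/5)) = 12*(-46 - 421/45) = 12*(-2491/45) = -9964/15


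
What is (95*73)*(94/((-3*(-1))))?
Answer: 651890/3 ≈ 2.1730e+5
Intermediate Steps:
(95*73)*(94/((-3*(-1)))) = 6935*(94/3) = 651890/3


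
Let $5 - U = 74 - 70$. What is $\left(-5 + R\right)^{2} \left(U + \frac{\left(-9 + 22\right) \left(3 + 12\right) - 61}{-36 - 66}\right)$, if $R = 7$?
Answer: $- \frac{64}{51} \approx -1.2549$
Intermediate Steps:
$U = 1$ ($U = 5 - \left(74 - 70\right) = 5 - 4 = 1$)
$\left(-5 + R\right)^{2} \left(U + \frac{\left(-9 + 22\right) \left(3 + 12\right) - 61}{-36 - 66}\right) = \left(-5 + 7\right)^{2} \left(1 + \frac{\left(-9 + 22\right) \left(3 + 12\right) - 61}{-36 - 66}\right) = 2^{2} \left(1 + \frac{13 \cdot 15 - 61}{-102}\right) = 4 \left(1 + \left(195 - 61\right) \left(- \frac{1}{102}\right)\right) = 4 \left(1 + 134 \left(- \frac{1}{102}\right)\right) = 4 \left(1 - \frac{67}{51}\right) = 4 \left(- \frac{16}{51}\right) = - \frac{64}{51}$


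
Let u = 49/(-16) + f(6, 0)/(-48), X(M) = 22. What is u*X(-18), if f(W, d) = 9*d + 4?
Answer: -1661/24 ≈ -69.208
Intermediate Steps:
f(W, d) = 4 + 9*d
u = -151/48 (u = 49/(-16) + (4 + 9*0)/(-48) = 49*(-1/16) + (4 + 0)*(-1/48) = -49/16 + 4*(-1/48) = -49/16 - 1/12 = -151/48 ≈ -3.1458)
u*X(-18) = -151/48*22 = -1661/24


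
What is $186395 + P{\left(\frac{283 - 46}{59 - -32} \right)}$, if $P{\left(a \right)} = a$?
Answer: $\frac{16962182}{91} \approx 1.864 \cdot 10^{5}$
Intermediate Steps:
$186395 + P{\left(\frac{283 - 46}{59 - -32} \right)} = 186395 + \frac{283 - 46}{59 - -32} = 186395 + \frac{237}{59 + \left(-110 + 142\right)} = 186395 + \frac{237}{59 + 32} = 186395 + \frac{237}{91} = \frac{16962182}{91}$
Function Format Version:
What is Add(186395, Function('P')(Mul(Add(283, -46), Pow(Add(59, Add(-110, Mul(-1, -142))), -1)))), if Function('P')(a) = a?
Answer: Rational(16962182, 91) ≈ 1.8640e+5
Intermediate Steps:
Add(186395, Function('P')(Mul(Add(283, -46), Pow(Add(59, Add(-110, Mul(-1, -142))), -1)))) = Add(186395, Mul(Add(283, -46), Pow(Add(59, Add(-110, Mul(-1, -142))), -1))) = Add(186395, Mul(237, Pow(Add(59, Add(-110, 142)), -1))) = Add(186395, Mul(237, Pow(Add(59, 32), -1))) = Add(186395, Mul(237, Pow(91, -1))) = Add(186395, Mul(237, Rational(1, 91))) = Add(186395, Rational(237, 91)) = Rational(16962182, 91)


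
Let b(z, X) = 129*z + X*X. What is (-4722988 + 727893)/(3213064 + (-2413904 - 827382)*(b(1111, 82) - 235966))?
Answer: -3995095/278504230042 ≈ -1.4345e-5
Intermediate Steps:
b(z, X) = X**2 + 129*z (b(z, X) = 129*z + X**2 = X**2 + 129*z)
(-4722988 + 727893)/(3213064 + (-2413904 - 827382)*(b(1111, 82) - 235966)) = (-4722988 + 727893)/(3213064 + (-2413904 - 827382)*((82**2 + 129*1111) - 235966)) = -3995095/(3213064 - 3241286*((6724 + 143319) - 235966)) = -3995095/(3213064 - 3241286*(150043 - 235966)) = -3995095/(3213064 - 3241286*(-85923)) = -3995095/(3213064 + 278501016978) = -3995095/278504230042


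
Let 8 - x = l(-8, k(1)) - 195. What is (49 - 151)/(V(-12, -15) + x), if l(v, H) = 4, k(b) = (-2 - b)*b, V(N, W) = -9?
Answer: -51/95 ≈ -0.53684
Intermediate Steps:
k(b) = b*(-2 - b)
x = 199 (x = 8 - (4 - 195) = 8 - 1*(-191) = 8 + 191 = 199)
(49 - 151)/(V(-12, -15) + x) = (49 - 151)/(-9 + 199) = -102/190 = -102*1/190 = -51/95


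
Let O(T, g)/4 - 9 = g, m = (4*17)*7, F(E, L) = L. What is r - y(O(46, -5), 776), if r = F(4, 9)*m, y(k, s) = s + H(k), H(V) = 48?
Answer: 3460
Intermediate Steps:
m = 476 (m = 68*7 = 476)
O(T, g) = 36 + 4*g
y(k, s) = 48 + s (y(k, s) = s + 48 = 48 + s)
r = 4284 (r = 9*476 = 4284)
r - y(O(46, -5), 776) = 4284 - (48 + 776) = 4284 - 1*824 = 4284 - 824 = 3460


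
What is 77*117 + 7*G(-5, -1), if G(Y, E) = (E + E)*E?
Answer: 9023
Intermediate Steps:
G(Y, E) = 2*E**2 (G(Y, E) = (2*E)*E = 2*E**2)
77*117 + 7*G(-5, -1) = 77*117 + 7*(2*(-1)**2) = 9009 + 7*(2*1) = 9009 + 7*2 = 9009 + 14 = 9023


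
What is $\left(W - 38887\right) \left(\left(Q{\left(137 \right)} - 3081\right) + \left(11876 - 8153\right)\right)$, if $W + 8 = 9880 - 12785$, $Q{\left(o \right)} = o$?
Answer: $-32562200$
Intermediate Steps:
$W = -2913$ ($W = -8 + \left(9880 - 12785\right) = -8 - 2905 = -2913$)
$\left(W - 38887\right) \left(\left(Q{\left(137 \right)} - 3081\right) + \left(11876 - 8153\right)\right) = \left(-2913 - 38887\right) \left(\left(137 - 3081\right) + \left(11876 - 8153\right)\right) = - 41800 \left(\left(137 - 3081\right) + \left(11876 - 8153\right)\right) = - 41800 \left(-2944 + 3723\right) = \left(-41800\right) 779 = -32562200$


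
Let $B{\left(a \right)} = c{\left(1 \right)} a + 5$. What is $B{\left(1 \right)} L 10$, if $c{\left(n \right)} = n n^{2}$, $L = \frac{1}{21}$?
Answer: $\frac{20}{7} \approx 2.8571$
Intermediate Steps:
$L = \frac{1}{21} \approx 0.047619$
$c{\left(n \right)} = n^{3}$
$B{\left(a \right)} = 5 + a$ ($B{\left(a \right)} = 1^{3} a + 5 = 1 a + 5 = a + 5 = 5 + a$)
$B{\left(1 \right)} L 10 = \left(5 + 1\right) \frac{1}{21} \cdot 10 = 6 \cdot \frac{1}{21} \cdot 10 = \frac{2}{7} \cdot 10 = \frac{20}{7}$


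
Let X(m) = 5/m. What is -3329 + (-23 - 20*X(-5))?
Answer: -3332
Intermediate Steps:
-3329 + (-23 - 20*X(-5)) = -3329 + (-23 - 100/(-5)) = -3329 + (-23 - 100*(-1)/5) = -3329 + (-23 - 20*(-1)) = -3329 + (-23 + 20) = -3329 - 3 = -3332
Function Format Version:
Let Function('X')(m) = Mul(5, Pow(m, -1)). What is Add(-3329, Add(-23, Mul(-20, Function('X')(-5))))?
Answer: -3332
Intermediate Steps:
Add(-3329, Add(-23, Mul(-20, Function('X')(-5)))) = Add(-3329, Add(-23, Mul(-20, Mul(5, Pow(-5, -1))))) = Add(-3329, Add(-23, Mul(-20, Mul(5, Rational(-1, 5))))) = Add(-3329, Add(-23, Mul(-20, -1))) = Add(-3329, Add(-23, 20)) = Add(-3329, -3) = -3332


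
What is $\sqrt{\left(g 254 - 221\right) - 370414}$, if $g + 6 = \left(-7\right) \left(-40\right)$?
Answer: $i \sqrt{301039} \approx 548.67 i$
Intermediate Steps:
$g = 274$ ($g = -6 - -280 = -6 + 280 = 274$)
$\sqrt{\left(g 254 - 221\right) - 370414} = \sqrt{\left(274 \cdot 254 - 221\right) - 370414} = \sqrt{\left(69596 - 221\right) - 370414} = \sqrt{69375 - 370414} = \sqrt{-301039} = i \sqrt{301039}$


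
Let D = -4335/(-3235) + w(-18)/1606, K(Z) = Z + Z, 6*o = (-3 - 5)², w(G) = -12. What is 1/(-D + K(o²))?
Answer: 4675869/1057789097 ≈ 0.0044204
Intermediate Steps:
o = 32/3 (o = (-3 - 5)²/6 = (⅙)*(-8)² = (⅙)*64 = 32/3 ≈ 10.667)
K(Z) = 2*Z
D = 692319/519541 (D = -4335/(-3235) - 12/1606 = -4335*(-1/3235) - 12*1/1606 = 867/647 - 6/803 = 692319/519541 ≈ 1.3326)
1/(-D + K(o²)) = 1/(-1*692319/519541 + 2*(32/3)²) = 1/(-692319/519541 + 2*(1024/9)) = 1/(-692319/519541 + 2048/9) = 1/(1057789097/4675869) = 4675869/1057789097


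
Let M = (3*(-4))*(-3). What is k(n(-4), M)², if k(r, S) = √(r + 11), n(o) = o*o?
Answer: 27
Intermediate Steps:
n(o) = o²
M = 36 (M = -12*(-3) = 36)
k(r, S) = √(11 + r)
k(n(-4), M)² = (√(11 + (-4)²))² = (√(11 + 16))² = (√27)² = (3*√3)² = 27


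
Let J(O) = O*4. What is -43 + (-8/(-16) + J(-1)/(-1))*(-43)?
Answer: -473/2 ≈ -236.50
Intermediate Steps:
J(O) = 4*O
-43 + (-8/(-16) + J(-1)/(-1))*(-43) = -43 + (-8/(-16) + (4*(-1))/(-1))*(-43) = -43 + (-8*(-1/16) - 4*(-1))*(-43) = -43 + (½ + 4)*(-43) = -43 + (9/2)*(-43) = -43 - 387/2 = -473/2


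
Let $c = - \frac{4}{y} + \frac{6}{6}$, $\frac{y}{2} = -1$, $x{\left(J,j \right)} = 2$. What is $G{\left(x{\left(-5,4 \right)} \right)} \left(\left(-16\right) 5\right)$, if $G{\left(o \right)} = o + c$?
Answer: $-400$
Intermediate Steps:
$y = -2$ ($y = 2 \left(-1\right) = -2$)
$c = 3$ ($c = - \frac{4}{-2} + \frac{6}{6} = \left(-4\right) \left(- \frac{1}{2}\right) + 6 \cdot \frac{1}{6} = 2 + 1 = 3$)
$G{\left(o \right)} = 3 + o$ ($G{\left(o \right)} = o + 3 = 3 + o$)
$G{\left(x{\left(-5,4 \right)} \right)} \left(\left(-16\right) 5\right) = \left(3 + 2\right) \left(\left(-16\right) 5\right) = 5 \left(-80\right) = -400$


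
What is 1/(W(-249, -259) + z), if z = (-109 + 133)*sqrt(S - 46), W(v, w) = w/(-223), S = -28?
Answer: 1561/57289621 - 1193496*I*sqrt(74)/2119715977 ≈ 2.7248e-5 - 0.0048435*I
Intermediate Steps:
W(v, w) = -w/223 (W(v, w) = w*(-1/223) = -w/223)
z = 24*I*sqrt(74) (z = (-109 + 133)*sqrt(-28 - 46) = 24*sqrt(-74) = 24*(I*sqrt(74)) = 24*I*sqrt(74) ≈ 206.46*I)
1/(W(-249, -259) + z) = 1/(-1/223*(-259) + 24*I*sqrt(74)) = 1/(259/223 + 24*I*sqrt(74))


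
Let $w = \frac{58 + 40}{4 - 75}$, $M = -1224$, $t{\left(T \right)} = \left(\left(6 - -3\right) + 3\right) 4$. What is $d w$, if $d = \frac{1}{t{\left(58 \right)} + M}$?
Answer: $\frac{1}{852} \approx 0.0011737$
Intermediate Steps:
$t{\left(T \right)} = 48$ ($t{\left(T \right)} = \left(\left(6 + 3\right) + 3\right) 4 = \left(9 + 3\right) 4 = 12 \cdot 4 = 48$)
$w = - \frac{98}{71}$ ($w = \frac{98}{-71} = 98 \left(- \frac{1}{71}\right) = - \frac{98}{71} \approx -1.3803$)
$d = - \frac{1}{1176}$ ($d = \frac{1}{48 - 1224} = \frac{1}{-1176} = - \frac{1}{1176} \approx -0.00085034$)
$d w = \left(- \frac{1}{1176}\right) \left(- \frac{98}{71}\right) = \frac{1}{852}$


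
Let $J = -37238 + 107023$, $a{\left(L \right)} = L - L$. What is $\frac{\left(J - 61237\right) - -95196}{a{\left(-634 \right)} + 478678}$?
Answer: $\frac{51872}{239339} \approx 0.21673$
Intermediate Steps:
$a{\left(L \right)} = 0$
$J = 69785$
$\frac{\left(J - 61237\right) - -95196}{a{\left(-634 \right)} + 478678} = \frac{\left(69785 - 61237\right) - -95196}{0 + 478678} = \frac{8548 + 95196}{478678} = 103744 \cdot \frac{1}{478678} = \frac{51872}{239339}$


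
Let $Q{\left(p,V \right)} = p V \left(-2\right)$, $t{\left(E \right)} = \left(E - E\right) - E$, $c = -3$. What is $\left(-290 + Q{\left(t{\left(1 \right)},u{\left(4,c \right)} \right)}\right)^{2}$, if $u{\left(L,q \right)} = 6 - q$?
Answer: $73984$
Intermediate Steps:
$t{\left(E \right)} = - E$ ($t{\left(E \right)} = 0 - E = - E$)
$Q{\left(p,V \right)} = - 2 V p$ ($Q{\left(p,V \right)} = V p \left(-2\right) = - 2 V p$)
$\left(-290 + Q{\left(t{\left(1 \right)},u{\left(4,c \right)} \right)}\right)^{2} = \left(-290 - 2 \left(6 - -3\right) \left(\left(-1\right) 1\right)\right)^{2} = \left(-290 - 2 \left(6 + 3\right) \left(-1\right)\right)^{2} = \left(-290 - 18 \left(-1\right)\right)^{2} = \left(-290 + 18\right)^{2} = \left(-272\right)^{2} = 73984$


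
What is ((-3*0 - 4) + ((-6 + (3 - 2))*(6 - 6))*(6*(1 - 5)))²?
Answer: 16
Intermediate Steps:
((-3*0 - 4) + ((-6 + (3 - 2))*(6 - 6))*(6*(1 - 5)))² = ((0 - 4) + ((-6 + 1)*0)*(6*(-4)))² = (-4 - 5*0*(-24))² = (-4 + 0*(-24))² = (-4 + 0)² = (-4)² = 16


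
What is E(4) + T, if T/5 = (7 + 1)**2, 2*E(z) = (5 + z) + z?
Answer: 653/2 ≈ 326.50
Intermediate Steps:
E(z) = 5/2 + z (E(z) = ((5 + z) + z)/2 = (5 + 2*z)/2 = 5/2 + z)
T = 320 (T = 5*(7 + 1)**2 = 5*8**2 = 5*64 = 320)
E(4) + T = (5/2 + 4) + 320 = 13/2 + 320 = 653/2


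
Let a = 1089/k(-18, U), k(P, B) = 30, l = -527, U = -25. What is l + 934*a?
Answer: 166886/5 ≈ 33377.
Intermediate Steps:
a = 363/10 (a = 1089/30 = 1089*(1/30) = 363/10 ≈ 36.300)
l + 934*a = -527 + 934*(363/10) = -527 + 169521/5 = 166886/5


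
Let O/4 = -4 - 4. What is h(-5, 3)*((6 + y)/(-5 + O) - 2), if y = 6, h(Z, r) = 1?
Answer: -86/37 ≈ -2.3243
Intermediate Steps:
O = -32 (O = 4*(-4 - 4) = 4*(-8) = -32)
h(-5, 3)*((6 + y)/(-5 + O) - 2) = 1*((6 + 6)/(-5 - 32) - 2) = 1*(12/(-37) - 2) = 1*(12*(-1/37) - 2) = 1*(-12/37 - 2) = 1*(-86/37) = -86/37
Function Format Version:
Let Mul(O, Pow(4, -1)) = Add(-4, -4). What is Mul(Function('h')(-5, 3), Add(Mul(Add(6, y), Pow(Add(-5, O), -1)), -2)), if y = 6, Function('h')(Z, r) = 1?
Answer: Rational(-86, 37) ≈ -2.3243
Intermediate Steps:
O = -32 (O = Mul(4, Add(-4, -4)) = Mul(4, -8) = -32)
Mul(Function('h')(-5, 3), Add(Mul(Add(6, y), Pow(Add(-5, O), -1)), -2)) = Mul(1, Add(Mul(Add(6, 6), Pow(Add(-5, -32), -1)), -2)) = Mul(1, Add(Mul(12, Pow(-37, -1)), -2)) = Mul(1, Add(Mul(12, Rational(-1, 37)), -2)) = Mul(1, Add(Rational(-12, 37), -2)) = Mul(1, Rational(-86, 37)) = Rational(-86, 37)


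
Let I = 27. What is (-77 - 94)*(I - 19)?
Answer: -1368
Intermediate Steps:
(-77 - 94)*(I - 19) = (-77 - 94)*(27 - 19) = -171*8 = -1368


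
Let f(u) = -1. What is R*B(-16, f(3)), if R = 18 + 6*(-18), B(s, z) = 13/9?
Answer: -130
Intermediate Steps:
B(s, z) = 13/9 (B(s, z) = 13*(⅑) = 13/9)
R = -90 (R = 18 - 108 = -90)
R*B(-16, f(3)) = -90*13/9 = -130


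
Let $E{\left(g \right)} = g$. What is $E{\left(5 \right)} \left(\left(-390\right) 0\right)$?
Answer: $0$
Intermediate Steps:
$E{\left(5 \right)} \left(\left(-390\right) 0\right) = 5 \left(\left(-390\right) 0\right) = 5 \cdot 0 = 0$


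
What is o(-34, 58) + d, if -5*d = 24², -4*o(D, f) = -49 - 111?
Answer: -376/5 ≈ -75.200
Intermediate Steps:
o(D, f) = 40 (o(D, f) = -(-49 - 111)/4 = -¼*(-160) = 40)
d = -576/5 (d = -⅕*24² = -⅕*576 = -576/5 ≈ -115.20)
o(-34, 58) + d = 40 - 576/5 = -376/5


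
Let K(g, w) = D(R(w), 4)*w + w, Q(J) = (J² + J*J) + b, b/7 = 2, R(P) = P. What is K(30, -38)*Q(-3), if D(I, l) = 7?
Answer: -9728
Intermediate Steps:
b = 14 (b = 7*2 = 14)
Q(J) = 14 + 2*J² (Q(J) = (J² + J*J) + 14 = (J² + J²) + 14 = 2*J² + 14 = 14 + 2*J²)
K(g, w) = 8*w (K(g, w) = 7*w + w = 8*w)
K(30, -38)*Q(-3) = (8*(-38))*(14 + 2*(-3)²) = -304*(14 + 2*9) = -304*(14 + 18) = -304*32 = -9728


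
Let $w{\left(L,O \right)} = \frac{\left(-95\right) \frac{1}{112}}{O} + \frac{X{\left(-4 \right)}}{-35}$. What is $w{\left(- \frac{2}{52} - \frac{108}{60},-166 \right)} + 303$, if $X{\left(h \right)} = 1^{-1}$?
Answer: $\frac{28164699}{92960} \approx 302.98$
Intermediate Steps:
$X{\left(h \right)} = 1$
$w{\left(L,O \right)} = - \frac{1}{35} - \frac{95}{112 O}$ ($w{\left(L,O \right)} = \frac{\left(-95\right) \frac{1}{112}}{O} + 1 \frac{1}{-35} = \frac{\left(-95\right) \frac{1}{112}}{O} + 1 \left(- \frac{1}{35}\right) = - \frac{95}{112 O} - \frac{1}{35} = - \frac{1}{35} - \frac{95}{112 O}$)
$w{\left(- \frac{2}{52} - \frac{108}{60},-166 \right)} + 303 = \frac{-475 - -2656}{560 \left(-166\right)} + 303 = \frac{1}{560} \left(- \frac{1}{166}\right) \left(-475 + 2656\right) + 303 = \frac{1}{560} \left(- \frac{1}{166}\right) 2181 + 303 = - \frac{2181}{92960} + 303 = \frac{28164699}{92960}$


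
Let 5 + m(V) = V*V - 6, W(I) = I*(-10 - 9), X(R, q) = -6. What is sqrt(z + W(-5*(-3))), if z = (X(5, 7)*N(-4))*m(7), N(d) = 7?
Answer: 3*I*sqrt(209) ≈ 43.37*I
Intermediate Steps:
W(I) = -19*I (W(I) = I*(-19) = -19*I)
m(V) = -11 + V**2 (m(V) = -5 + (V*V - 6) = -5 + (V**2 - 6) = -5 + (-6 + V**2) = -11 + V**2)
z = -1596 (z = (-6*7)*(-11 + 7**2) = -42*(-11 + 49) = -42*38 = -1596)
sqrt(z + W(-5*(-3))) = sqrt(-1596 - (-95)*(-3)) = sqrt(-1596 - 19*15) = sqrt(-1596 - 285) = sqrt(-1881) = 3*I*sqrt(209)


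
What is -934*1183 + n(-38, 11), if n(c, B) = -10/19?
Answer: -20993528/19 ≈ -1.1049e+6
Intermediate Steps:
n(c, B) = -10/19 (n(c, B) = -10*1/19 = -10/19)
-934*1183 + n(-38, 11) = -934*1183 - 10/19 = -1104922 - 10/19 = -20993528/19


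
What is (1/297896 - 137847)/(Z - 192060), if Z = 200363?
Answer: -41064069911/2473430488 ≈ -16.602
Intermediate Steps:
(1/297896 - 137847)/(Z - 192060) = (1/297896 - 137847)/(200363 - 192060) = (1/297896 - 137847)/8303 = -41064069911/297896*1/8303 = -41064069911/2473430488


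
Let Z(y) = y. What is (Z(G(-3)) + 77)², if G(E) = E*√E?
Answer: 5902 - 462*I*√3 ≈ 5902.0 - 800.21*I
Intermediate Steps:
G(E) = E^(3/2)
(Z(G(-3)) + 77)² = ((-3)^(3/2) + 77)² = (-3*I*√3 + 77)² = (77 - 3*I*√3)²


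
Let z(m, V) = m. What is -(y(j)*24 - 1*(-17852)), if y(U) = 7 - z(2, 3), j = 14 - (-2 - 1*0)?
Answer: -17972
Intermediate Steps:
j = 16 (j = 14 - (-2 + 0) = 14 - 1*(-2) = 14 + 2 = 16)
y(U) = 5 (y(U) = 7 - 1*2 = 7 - 2 = 5)
-(y(j)*24 - 1*(-17852)) = -(5*24 - 1*(-17852)) = -(120 + 17852) = -1*17972 = -17972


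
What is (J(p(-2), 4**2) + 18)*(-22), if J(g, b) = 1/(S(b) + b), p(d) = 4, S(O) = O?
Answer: -6347/16 ≈ -396.69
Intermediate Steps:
J(g, b) = 1/(2*b) (J(g, b) = 1/(b + b) = 1/(2*b))
(J(p(-2), 4**2) + 18)*(-22) = (1/(2*(4**2)) + 18)*(-22) = ((1/2)/16 + 18)*(-22) = ((1/2)*(1/16) + 18)*(-22) = (1/32 + 18)*(-22) = (577/32)*(-22) = -6347/16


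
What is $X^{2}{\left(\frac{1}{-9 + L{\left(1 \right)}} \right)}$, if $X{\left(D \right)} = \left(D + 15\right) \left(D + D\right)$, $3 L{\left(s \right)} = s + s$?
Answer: $\frac{4981824}{390625} \approx 12.753$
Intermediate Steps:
$L{\left(s \right)} = \frac{2 s}{3}$ ($L{\left(s \right)} = \frac{s + s}{3} = \frac{2 s}{3}$)
$X{\left(D \right)} = 2 D \left(15 + D\right)$ ($X{\left(D \right)} = \left(15 + D\right) 2 D = 2 D \left(15 + D\right)$)
$X^{2}{\left(\frac{1}{-9 + L{\left(1 \right)}} \right)} = \left(\frac{2 \left(15 + \frac{1}{-9 + \frac{2}{3} \cdot 1}\right)}{-9 + \frac{2}{3} \cdot 1}\right)^{2} = \left(\frac{2 \left(15 + \frac{1}{-9 + \frac{2}{3}}\right)}{-9 + \frac{2}{3}}\right)^{2} = \left(\frac{2 \left(15 + \frac{1}{- \frac{25}{3}}\right)}{- \frac{25}{3}}\right)^{2} = \left(2 \left(- \frac{3}{25}\right) \left(15 - \frac{3}{25}\right)\right)^{2} = \left(2 \left(- \frac{3}{25}\right) \frac{372}{25}\right)^{2} = \left(- \frac{2232}{625}\right)^{2} = \frac{4981824}{390625}$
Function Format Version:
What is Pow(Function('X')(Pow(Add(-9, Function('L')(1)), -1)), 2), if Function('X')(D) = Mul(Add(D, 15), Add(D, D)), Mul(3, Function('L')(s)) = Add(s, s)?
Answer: Rational(4981824, 390625) ≈ 12.753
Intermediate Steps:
Function('L')(s) = Mul(Rational(2, 3), s) (Function('L')(s) = Mul(Rational(1, 3), Add(s, s)) = Mul(Rational(1, 3), Mul(2, s)) = Mul(Rational(2, 3), s))
Function('X')(D) = Mul(2, D, Add(15, D)) (Function('X')(D) = Mul(Add(15, D), Mul(2, D)) = Mul(2, D, Add(15, D)))
Pow(Function('X')(Pow(Add(-9, Function('L')(1)), -1)), 2) = Pow(Mul(2, Pow(Add(-9, Mul(Rational(2, 3), 1)), -1), Add(15, Pow(Add(-9, Mul(Rational(2, 3), 1)), -1))), 2) = Pow(Mul(2, Pow(Add(-9, Rational(2, 3)), -1), Add(15, Pow(Add(-9, Rational(2, 3)), -1))), 2) = Pow(Mul(2, Pow(Rational(-25, 3), -1), Add(15, Pow(Rational(-25, 3), -1))), 2) = Pow(Mul(2, Rational(-3, 25), Add(15, Rational(-3, 25))), 2) = Pow(Mul(2, Rational(-3, 25), Rational(372, 25)), 2) = Pow(Rational(-2232, 625), 2) = Rational(4981824, 390625)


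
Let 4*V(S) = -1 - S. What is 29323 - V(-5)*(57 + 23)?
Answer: 29243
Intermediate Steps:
V(S) = -1/4 - S/4 (V(S) = (-1 - S)/4 = -1/4 - S/4)
29323 - V(-5)*(57 + 23) = 29323 - (-1/4 - 1/4*(-5))*(57 + 23) = 29323 - (-1/4 + 5/4)*80 = 29323 - 80 = 29243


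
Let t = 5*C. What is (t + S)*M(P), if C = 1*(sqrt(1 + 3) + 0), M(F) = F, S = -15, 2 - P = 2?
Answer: 0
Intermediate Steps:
P = 0 (P = 2 - 1*2 = 2 - 2 = 0)
C = 2 (C = 1*(sqrt(4) + 0) = 1*(2 + 0) = 1*2 = 2)
t = 10 (t = 5*2 = 10)
(t + S)*M(P) = (10 - 15)*0 = -5*0 = 0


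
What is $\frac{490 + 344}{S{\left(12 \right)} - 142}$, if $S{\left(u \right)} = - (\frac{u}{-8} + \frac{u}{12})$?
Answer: $- \frac{1668}{283} \approx -5.894$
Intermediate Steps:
$S{\left(u \right)} = \frac{u}{24}$ ($S{\left(u \right)} = - (u \left(- \frac{1}{8}\right) + u \frac{1}{12}) = - (- \frac{u}{8} + \frac{u}{12}) = - \frac{\left(-1\right) u}{24} = \frac{u}{24}$)
$\frac{490 + 344}{S{\left(12 \right)} - 142} = \frac{490 + 344}{\frac{1}{24} \cdot 12 - 142} = \frac{834}{\frac{1}{2} - 142} = \frac{834}{- \frac{283}{2}} = 834 \left(- \frac{2}{283}\right) = - \frac{1668}{283}$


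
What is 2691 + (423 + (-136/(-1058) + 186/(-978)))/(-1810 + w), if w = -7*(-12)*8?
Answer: 132010737280/49063163 ≈ 2690.6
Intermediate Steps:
w = 672 (w = 84*8 = 672)
2691 + (423 + (-136/(-1058) + 186/(-978)))/(-1810 + w) = 2691 + (423 + (-136/(-1058) + 186/(-978)))/(-1810 + 672) = 2691 + (423 + (-136*(-1/1058) + 186*(-1/978)))/(-1138) = 2691 + (423 + (68/529 - 31/163))*(-1/1138) = 2691 + (423 - 5315/86227)*(-1/1138) = 2691 + (36468706/86227)*(-1/1138) = 2691 - 18234353/49063163 = 132010737280/49063163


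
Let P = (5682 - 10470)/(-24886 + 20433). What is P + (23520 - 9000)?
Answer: 64662348/4453 ≈ 14521.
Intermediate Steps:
P = 4788/4453 (P = -4788/(-4453) = -4788*(-1/4453) = 4788/4453 ≈ 1.0752)
P + (23520 - 9000) = 4788/4453 + (23520 - 9000) = 4788/4453 + 14520 = 64662348/4453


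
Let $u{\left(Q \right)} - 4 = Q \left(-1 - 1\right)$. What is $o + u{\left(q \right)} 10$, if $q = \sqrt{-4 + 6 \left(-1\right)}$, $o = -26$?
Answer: $14 - 20 i \sqrt{10} \approx 14.0 - 63.246 i$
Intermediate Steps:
$q = i \sqrt{10}$ ($q = \sqrt{-4 - 6} = \sqrt{-10} = i \sqrt{10} \approx 3.1623 i$)
$u{\left(Q \right)} = 4 - 2 Q$ ($u{\left(Q \right)} = 4 + Q \left(-1 - 1\right) = 4 + Q \left(-2\right) = 4 - 2 Q$)
$o + u{\left(q \right)} 10 = -26 + \left(4 - 2 i \sqrt{10}\right) 10 = -26 + \left(40 - 20 i \sqrt{10}\right) = 14 - 20 i \sqrt{10}$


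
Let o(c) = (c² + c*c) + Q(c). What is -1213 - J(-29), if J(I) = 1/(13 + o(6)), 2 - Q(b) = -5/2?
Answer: -217129/179 ≈ -1213.0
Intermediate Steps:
Q(b) = 9/2 (Q(b) = 2 - (-5)/2 = 2 - 1*(-5/2) = 2 + 5/2 = 9/2)
o(c) = 9/2 + 2*c² (o(c) = (c² + c*c) + 9/2 = (c² + c²) + 9/2 = 2*c² + 9/2 = 9/2 + 2*c²)
J(I) = 2/179 (J(I) = 1/(13 + (9/2 + 2*6²)) = 1/(13 + (9/2 + 2*36)) = 1/(13 + (9/2 + 72)) = 1/(13 + 153/2) = 1/(179/2) = 2/179)
-1213 - J(-29) = -1213 - 1*2/179 = -1213 - 2/179 = -217129/179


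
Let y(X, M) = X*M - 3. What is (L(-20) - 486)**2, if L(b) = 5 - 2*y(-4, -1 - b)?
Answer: 104329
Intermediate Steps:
y(X, M) = -3 + M*X (y(X, M) = M*X - 3 = -3 + M*X)
L(b) = 3 - 8*b (L(b) = 5 - 2*(-3 + (-1 - b)*(-4)) = 5 - 2*(-3 + (4 + 4*b)) = 5 - 2*(1 + 4*b) = 5 + (-2 - 8*b) = 3 - 8*b)
(L(-20) - 486)**2 = ((3 - 8*(-20)) - 486)**2 = ((3 + 160) - 486)**2 = (163 - 486)**2 = (-323)**2 = 104329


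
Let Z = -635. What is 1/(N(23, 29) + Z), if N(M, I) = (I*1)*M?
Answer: 1/32 ≈ 0.031250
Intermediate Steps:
N(M, I) = I*M
1/(N(23, 29) + Z) = 1/(29*23 - 635) = 1/(667 - 635) = 1/32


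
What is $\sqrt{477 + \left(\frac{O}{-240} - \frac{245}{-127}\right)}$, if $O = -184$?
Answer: $\frac{\sqrt{6963312210}}{3810} \approx 21.902$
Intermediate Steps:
$\sqrt{477 + \left(\frac{O}{-240} - \frac{245}{-127}\right)} = \sqrt{477 - \left(- \frac{245}{127} - \frac{23}{30}\right)} = \sqrt{477 - - \frac{10271}{3810}} = \sqrt{477 + \left(\frac{23}{30} + \frac{245}{127}\right)} = \sqrt{477 + \frac{10271}{3810}} = \sqrt{\frac{1827641}{3810}} = \frac{\sqrt{6963312210}}{3810}$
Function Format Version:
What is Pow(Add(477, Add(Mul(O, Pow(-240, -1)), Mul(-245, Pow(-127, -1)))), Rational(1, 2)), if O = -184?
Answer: Mul(Rational(1, 3810), Pow(6963312210, Rational(1, 2))) ≈ 21.902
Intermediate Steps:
Pow(Add(477, Add(Mul(O, Pow(-240, -1)), Mul(-245, Pow(-127, -1)))), Rational(1, 2)) = Pow(Add(477, Add(Mul(-184, Pow(-240, -1)), Mul(-245, Pow(-127, -1)))), Rational(1, 2)) = Pow(Add(477, Add(Mul(-184, Rational(-1, 240)), Mul(-245, Rational(-1, 127)))), Rational(1, 2)) = Pow(Add(477, Add(Rational(23, 30), Rational(245, 127))), Rational(1, 2)) = Pow(Add(477, Rational(10271, 3810)), Rational(1, 2)) = Pow(Rational(1827641, 3810), Rational(1, 2)) = Mul(Rational(1, 3810), Pow(6963312210, Rational(1, 2)))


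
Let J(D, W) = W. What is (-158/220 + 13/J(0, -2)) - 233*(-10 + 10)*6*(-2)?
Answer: -397/55 ≈ -7.2182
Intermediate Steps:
(-158/220 + 13/J(0, -2)) - 233*(-10 + 10)*6*(-2) = (-158/220 + 13/(-2)) - 233*(-10 + 10)*6*(-2) = (-158*1/220 + 13*(-1/2)) - 0*(-12) = (-79/110 - 13/2) - 233*0 = -397/55 + 0 = -397/55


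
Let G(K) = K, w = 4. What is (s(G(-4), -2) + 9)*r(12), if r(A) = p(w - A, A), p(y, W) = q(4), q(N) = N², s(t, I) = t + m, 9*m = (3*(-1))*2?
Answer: 208/3 ≈ 69.333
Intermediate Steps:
m = -⅔ (m = ((3*(-1))*2)/9 = (-3*2)/9 = (⅑)*(-6) = -⅔ ≈ -0.66667)
s(t, I) = -⅔ + t (s(t, I) = t - ⅔ = -⅔ + t)
p(y, W) = 16 (p(y, W) = 4² = 16)
r(A) = 16
(s(G(-4), -2) + 9)*r(12) = ((-⅔ - 4) + 9)*16 = (-14/3 + 9)*16 = (13/3)*16 = 208/3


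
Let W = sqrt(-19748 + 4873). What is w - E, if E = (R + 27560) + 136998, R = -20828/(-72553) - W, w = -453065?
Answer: -44810422347/72553 + 5*I*sqrt(595) ≈ -6.1762e+5 + 121.96*I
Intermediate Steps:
W = 5*I*sqrt(595) (W = sqrt(-14875) = 5*I*sqrt(595) ≈ 121.96*I)
R = 20828/72553 - 5*I*sqrt(595) (R = -20828/(-72553) - 5*I*sqrt(595) = -20828*(-1/72553) - 5*I*sqrt(595) = 20828/72553 - 5*I*sqrt(595) ≈ 0.28707 - 121.96*I)
E = 11939197402/72553 - 5*I*sqrt(595) (E = ((20828/72553 - 5*I*sqrt(595)) + 27560) + 136998 = (1999581508/72553 - 5*I*sqrt(595)) + 136998 = 11939197402/72553 - 5*I*sqrt(595) ≈ 1.6456e+5 - 121.96*I)
w - E = -453065 - (11939197402/72553 - 5*I*sqrt(595)) = -453065 + (-11939197402/72553 + 5*I*sqrt(595)) = -44810422347/72553 + 5*I*sqrt(595)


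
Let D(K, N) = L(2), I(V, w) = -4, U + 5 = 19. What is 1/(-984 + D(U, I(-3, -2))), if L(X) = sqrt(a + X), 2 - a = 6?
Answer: -492/484129 - I*sqrt(2)/968258 ≈ -0.0010163 - 1.4606e-6*I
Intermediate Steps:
a = -4 (a = 2 - 1*6 = 2 - 6 = -4)
U = 14 (U = -5 + 19 = 14)
L(X) = sqrt(-4 + X)
D(K, N) = I*sqrt(2) (D(K, N) = sqrt(-4 + 2) = sqrt(-2) = I*sqrt(2))
1/(-984 + D(U, I(-3, -2))) = 1/(-984 + I*sqrt(2))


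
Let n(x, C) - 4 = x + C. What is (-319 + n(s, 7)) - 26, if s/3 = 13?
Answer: -295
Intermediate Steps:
s = 39 (s = 3*13 = 39)
n(x, C) = 4 + C + x (n(x, C) = 4 + (x + C) = 4 + (C + x) = 4 + C + x)
(-319 + n(s, 7)) - 26 = (-319 + (4 + 7 + 39)) - 26 = (-319 + 50) - 26 = -269 - 26 = -295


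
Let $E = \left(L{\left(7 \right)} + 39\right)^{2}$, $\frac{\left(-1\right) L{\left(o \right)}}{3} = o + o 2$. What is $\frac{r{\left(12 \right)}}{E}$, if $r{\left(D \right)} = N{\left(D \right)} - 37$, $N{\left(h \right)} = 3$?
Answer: $- \frac{17}{288} \approx -0.059028$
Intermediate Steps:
$L{\left(o \right)} = - 9 o$ ($L{\left(o \right)} = - 3 \left(o + o 2\right) = - 3 \left(o + 2 o\right) = - 3 \cdot 3 o = - 9 o$)
$r{\left(D \right)} = -34$ ($r{\left(D \right)} = 3 - 37 = -34$)
$E = 576$ ($E = \left(\left(-9\right) 7 + 39\right)^{2} = \left(-63 + 39\right)^{2} = \left(-24\right)^{2} = 576$)
$\frac{r{\left(12 \right)}}{E} = - \frac{34}{576} = \left(-34\right) \frac{1}{576} = - \frac{17}{288}$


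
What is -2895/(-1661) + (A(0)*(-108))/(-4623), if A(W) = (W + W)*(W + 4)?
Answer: 2895/1661 ≈ 1.7429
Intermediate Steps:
A(W) = 2*W*(4 + W) (A(W) = (2*W)*(4 + W) = 2*W*(4 + W))
-2895/(-1661) + (A(0)*(-108))/(-4623) = -2895/(-1661) + ((2*0*(4 + 0))*(-108))/(-4623) = -2895*(-1/1661) + ((2*0*4)*(-108))*(-1/4623) = 2895/1661 + (0*(-108))*(-1/4623) = 2895/1661 + 0*(-1/4623) = 2895/1661 + 0 = 2895/1661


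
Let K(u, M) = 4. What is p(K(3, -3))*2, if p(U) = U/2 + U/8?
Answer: 5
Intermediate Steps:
p(U) = 5*U/8 (p(U) = U*(½) + U*(⅛) = U/2 + U/8 = 5*U/8)
p(K(3, -3))*2 = ((5/8)*4)*2 = (5/2)*2 = 5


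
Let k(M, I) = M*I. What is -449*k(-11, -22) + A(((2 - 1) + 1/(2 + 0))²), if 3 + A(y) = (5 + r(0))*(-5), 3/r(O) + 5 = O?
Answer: -108683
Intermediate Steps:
r(O) = 3/(-5 + O)
k(M, I) = I*M
A(y) = -25 (A(y) = -3 + (5 + 3/(-5 + 0))*(-5) = -3 + (5 + 3/(-5))*(-5) = -3 + (5 + 3*(-⅕))*(-5) = -3 + (5 - ⅗)*(-5) = -3 + (22/5)*(-5) = -3 - 22 = -25)
-449*k(-11, -22) + A(((2 - 1) + 1/(2 + 0))²) = -(-9878)*(-11) - 25 = -449*242 - 25 = -108658 - 25 = -108683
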